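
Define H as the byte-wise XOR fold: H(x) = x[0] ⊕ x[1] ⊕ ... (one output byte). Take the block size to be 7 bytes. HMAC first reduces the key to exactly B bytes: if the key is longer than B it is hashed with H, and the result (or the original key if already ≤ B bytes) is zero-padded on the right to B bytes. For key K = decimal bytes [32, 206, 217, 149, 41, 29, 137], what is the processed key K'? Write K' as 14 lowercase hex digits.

20ced995291d89

Key decimal bytes [32, 206, 217, 149, 41, 29, 137] = 20 ce d9 95 29 1d 89 is exactly B = 7 bytes: K' = 20 ce d9 95 29 1d 89.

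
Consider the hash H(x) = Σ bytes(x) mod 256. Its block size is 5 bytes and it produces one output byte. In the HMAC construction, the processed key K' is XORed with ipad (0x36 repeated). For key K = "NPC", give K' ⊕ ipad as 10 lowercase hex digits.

7866753636

Key "NPC" = 4e 50 43 is 3 bytes ≤ B = 5; zero-pad to 5 bytes: K' = 4e 50 43 00 00.
XOR each byte with 0x36: 4e⊕36=78, 50⊕36=66, 43⊕36=75, 00⊕36=36, 00⊕36=36.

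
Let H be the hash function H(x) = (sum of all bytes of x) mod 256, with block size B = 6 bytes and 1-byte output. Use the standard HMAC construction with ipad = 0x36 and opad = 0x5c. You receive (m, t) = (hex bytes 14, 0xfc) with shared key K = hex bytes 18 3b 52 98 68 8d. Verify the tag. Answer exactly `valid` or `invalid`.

valid

Key hex bytes 18 3b 52 98 68 8d is exactly B = 6 bytes: K' = 18 3b 52 98 68 8d.
K' ⊕ ipad = 2e 0d 64 ae 5e bb; K' ⊕ opad = 44 67 0e c4 34 d1.
Inner hash: sum = 46+13+100+174+94+187+20 = 634; mod 256 = 122 → 7a.
Outer hash (recomputed tag): sum = 68+103+14+196+52+209+122 = 764; mod 256 = 252 → fc.
Recomputed tag = fc; claimed = fc → match.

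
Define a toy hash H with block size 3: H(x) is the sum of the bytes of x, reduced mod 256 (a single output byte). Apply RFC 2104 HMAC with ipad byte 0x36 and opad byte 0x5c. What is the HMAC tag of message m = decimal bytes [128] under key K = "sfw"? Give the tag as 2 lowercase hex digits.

ea

Key "sfw" = 73 66 77 is exactly B = 3 bytes: K' = 73 66 77.
K' ⊕ ipad = 45 50 41.  K' ⊕ opad = 2f 3a 2b.
Inner input = (K'⊕ipad) ∥ m = 45 50 41 ∥ 80.
Inner hash: sum = 69+80+65+128 = 342; mod 256 = 86 → 56.
Outer input = (K'⊕opad) ∥ inner = 2f 3a 2b ∥ 56.
Outer hash (tag): sum = 47+58+43+86 = 234 → ea.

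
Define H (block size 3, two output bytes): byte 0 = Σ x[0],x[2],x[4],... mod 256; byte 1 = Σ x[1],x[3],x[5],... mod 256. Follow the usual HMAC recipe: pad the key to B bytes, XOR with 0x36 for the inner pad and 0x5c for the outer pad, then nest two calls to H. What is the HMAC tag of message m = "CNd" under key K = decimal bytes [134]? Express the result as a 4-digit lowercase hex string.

1390

Key decimal bytes [134] = 86 is 1 byte ≤ B = 3; zero-pad to 3 bytes: K' = 86 00 00.
K' ⊕ ipad = b0 36 36.  K' ⊕ opad = da 5c 5c.
Inner input = (K'⊕ipad) ∥ m = b0 36 36 ∥ 43 4e 64.
Inner hash: even-index sum = 308 mod 256 = 52; odd-index sum = 221 mod 256 = 221 → 34 dd.
Outer input = (K'⊕opad) ∥ inner = da 5c 5c ∥ 34 dd.
Outer hash (tag): even-index sum = 531 mod 256 = 19; odd-index sum = 144 mod 256 = 144 → 13 90.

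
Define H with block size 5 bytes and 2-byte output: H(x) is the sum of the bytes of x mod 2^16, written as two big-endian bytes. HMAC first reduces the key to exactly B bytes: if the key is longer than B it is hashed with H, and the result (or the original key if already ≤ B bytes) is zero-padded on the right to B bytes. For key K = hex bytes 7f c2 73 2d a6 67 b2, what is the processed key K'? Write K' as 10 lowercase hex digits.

|K| = 7 > B = 5, so first hash the key.
H(K): sum = 127+194+115+45+166+103+178 = 928 → 03 a0.
Zero-pad H(K) = 03 a0 to 5 bytes: K' = 03 a0 00 00 00.

03a0000000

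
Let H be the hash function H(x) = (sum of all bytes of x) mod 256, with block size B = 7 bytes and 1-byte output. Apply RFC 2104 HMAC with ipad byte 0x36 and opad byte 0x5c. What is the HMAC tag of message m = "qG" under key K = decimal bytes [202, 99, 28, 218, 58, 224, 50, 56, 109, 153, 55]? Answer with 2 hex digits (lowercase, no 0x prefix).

ae

Key decimal bytes [202, 99, 28, 218, 58, 224, 50, 56, 109, 153, 55] = ca 63 1c da 3a e0 32 38 6d 99 37 is 11 bytes > B = 7, so hash it first: H(key) = e4, then zero-pad to 7 bytes: K' = e4 00 00 00 00 00 00.
K' ⊕ ipad = d2 36 36 36 36 36 36.  K' ⊕ opad = b8 5c 5c 5c 5c 5c 5c.
Inner input = (K'⊕ipad) ∥ m = d2 36 36 36 36 36 36 ∥ 71 47.
Inner hash: sum = 210+54+54+54+54+54+54+113+71 = 718; mod 256 = 206 → ce.
Outer input = (K'⊕opad) ∥ inner = b8 5c 5c 5c 5c 5c 5c ∥ ce.
Outer hash (tag): sum = 184+92+92+92+92+92+92+206 = 942; mod 256 = 174 → ae.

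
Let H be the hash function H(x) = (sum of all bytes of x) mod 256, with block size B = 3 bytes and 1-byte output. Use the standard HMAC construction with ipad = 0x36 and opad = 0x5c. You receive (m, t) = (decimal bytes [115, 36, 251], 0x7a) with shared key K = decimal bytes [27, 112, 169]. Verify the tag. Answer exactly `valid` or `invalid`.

invalid

Key decimal bytes [27, 112, 169] = 1b 70 a9 is exactly B = 3 bytes: K' = 1b 70 a9.
K' ⊕ ipad = 2d 46 9f; K' ⊕ opad = 47 2c f5.
Inner hash: sum = 45+70+159+115+36+251 = 676; mod 256 = 164 → a4.
Outer hash (recomputed tag): sum = 71+44+245+164 = 524; mod 256 = 12 → 0c.
Recomputed tag = 0c; claimed = 7a → mismatch.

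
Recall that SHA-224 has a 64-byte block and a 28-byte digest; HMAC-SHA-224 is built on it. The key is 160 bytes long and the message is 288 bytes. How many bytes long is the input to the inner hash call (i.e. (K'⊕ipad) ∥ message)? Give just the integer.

352

Key is 160 > 64 bytes, so it is hashed to 28 bytes then zero-padded to 64: |K'| = 64.
Inner input = (K'⊕ipad) ∥ m → 64 + 288 = 352 bytes.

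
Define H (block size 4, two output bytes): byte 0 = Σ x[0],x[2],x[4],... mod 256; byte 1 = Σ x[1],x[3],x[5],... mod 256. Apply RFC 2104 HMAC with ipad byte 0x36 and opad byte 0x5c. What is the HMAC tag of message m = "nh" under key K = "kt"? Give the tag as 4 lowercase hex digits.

Key "kt" = 6b 74 is 2 bytes ≤ B = 4; zero-pad to 4 bytes: K' = 6b 74 00 00.
K' ⊕ ipad = 5d 42 36 36.  K' ⊕ opad = 37 28 5c 5c.
Inner input = (K'⊕ipad) ∥ m = 5d 42 36 36 ∥ 6e 68.
Inner hash: even-index sum = 257 mod 256 = 1; odd-index sum = 224 mod 256 = 224 → 01 e0.
Outer input = (K'⊕opad) ∥ inner = 37 28 5c 5c ∥ 01 e0.
Outer hash (tag): even-index sum = 148 mod 256 = 148; odd-index sum = 356 mod 256 = 100 → 94 64.

9464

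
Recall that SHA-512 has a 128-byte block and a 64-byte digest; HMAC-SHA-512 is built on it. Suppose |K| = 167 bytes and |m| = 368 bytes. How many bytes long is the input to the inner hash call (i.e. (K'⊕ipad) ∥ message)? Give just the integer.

496

Key is 167 > 128 bytes, so it is hashed to 64 bytes then zero-padded to 128: |K'| = 128.
Inner input = (K'⊕ipad) ∥ m → 128 + 368 = 496 bytes.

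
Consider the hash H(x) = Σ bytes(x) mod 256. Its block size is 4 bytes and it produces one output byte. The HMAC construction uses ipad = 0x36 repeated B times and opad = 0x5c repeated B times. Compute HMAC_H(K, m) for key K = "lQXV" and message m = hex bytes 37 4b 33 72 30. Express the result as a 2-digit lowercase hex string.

Key "lQXV" = 6c 51 58 56 is exactly B = 4 bytes: K' = 6c 51 58 56.
K' ⊕ ipad = 5a 67 6e 60.  K' ⊕ opad = 30 0d 04 0a.
Inner input = (K'⊕ipad) ∥ m = 5a 67 6e 60 ∥ 37 4b 33 72 30.
Inner hash: sum = 90+103+110+96+55+75+51+114+48 = 742; mod 256 = 230 → e6.
Outer input = (K'⊕opad) ∥ inner = 30 0d 04 0a ∥ e6.
Outer hash (tag): sum = 48+13+4+10+230 = 305; mod 256 = 49 → 31.

31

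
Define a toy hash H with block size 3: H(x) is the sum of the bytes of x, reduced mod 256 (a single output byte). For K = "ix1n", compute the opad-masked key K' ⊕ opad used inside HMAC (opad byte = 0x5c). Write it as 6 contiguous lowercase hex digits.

dc5c5c

Key "ix1n" = 69 78 31 6e is 4 bytes > B = 3, so hash it first: H(key) = 80, then zero-pad to 3 bytes: K' = 80 00 00.
XOR each byte with 0x5c: 80⊕5c=dc, 00⊕5c=5c, 00⊕5c=5c.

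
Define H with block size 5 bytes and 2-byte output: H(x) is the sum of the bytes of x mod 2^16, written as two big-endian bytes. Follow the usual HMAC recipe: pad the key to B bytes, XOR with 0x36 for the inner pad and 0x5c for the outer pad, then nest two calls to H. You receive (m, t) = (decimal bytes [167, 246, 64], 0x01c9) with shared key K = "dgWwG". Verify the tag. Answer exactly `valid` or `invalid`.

Key "dgWwG" = 64 67 57 77 47 is exactly B = 5 bytes: K' = 64 67 57 77 47.
K' ⊕ ipad = 52 51 61 41 71; K' ⊕ opad = 38 3b 0b 2b 1b.
Inner hash: sum = 82+81+97+65+113+167+246+64 = 915 → 03 93.
Outer hash (recomputed tag): sum = 56+59+11+43+27+3+147 = 346 → 01 5a.
Recomputed tag = 015a; claimed = 01c9 → mismatch.

invalid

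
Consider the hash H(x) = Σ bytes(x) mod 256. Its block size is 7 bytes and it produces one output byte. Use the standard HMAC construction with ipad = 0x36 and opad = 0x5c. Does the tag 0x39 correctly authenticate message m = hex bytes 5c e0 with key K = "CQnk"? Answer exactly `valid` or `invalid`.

invalid

Key "CQnk" = 43 51 6e 6b is 4 bytes ≤ B = 7; zero-pad to 7 bytes: K' = 43 51 6e 6b 00 00 00.
K' ⊕ ipad = 75 67 58 5d 36 36 36; K' ⊕ opad = 1f 0d 32 37 5c 5c 5c.
Inner hash: sum = 117+103+88+93+54+54+54+92+224 = 879; mod 256 = 111 → 6f.
Outer hash (recomputed tag): sum = 31+13+50+55+92+92+92+111 = 536; mod 256 = 24 → 18.
Recomputed tag = 18; claimed = 39 → mismatch.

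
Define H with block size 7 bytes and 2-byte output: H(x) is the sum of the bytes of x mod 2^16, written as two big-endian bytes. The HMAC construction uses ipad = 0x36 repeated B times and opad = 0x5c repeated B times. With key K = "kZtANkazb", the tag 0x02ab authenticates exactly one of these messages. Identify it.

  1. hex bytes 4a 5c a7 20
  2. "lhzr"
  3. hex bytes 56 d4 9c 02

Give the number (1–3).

Key "kZtANkazb" = 6b 5a 74 41 4e 6b 61 7a 62 is 9 bytes > B = 7, so hash it first: H(key) = 03 70, then zero-pad to 7 bytes: K' = 03 70 00 00 00 00 00.
K' ⊕ ipad = 35 46 36 36 36 36 36; K' ⊕ opad = 5f 2c 5c 5c 5c 5c 5c.
m1: inner = H(35 46 36 36 36 36 36 4a 5c a7 20) = 02 f6; tag = H(5f 2c 5c 5c 5c 5c 5c 02 f6) = 034f
m2: inner = H(35 46 36 36 36 36 36 6c 68 7a 72) = 03 49; tag = H(5f 2c 5c 5c 5c 5c 5c 03 49) = 02a3
m3: inner = H(35 46 36 36 36 36 36 56 d4 9c 02) = 03 51; tag = H(5f 2c 5c 5c 5c 5c 5c 03 51) = 02ab ← matches

3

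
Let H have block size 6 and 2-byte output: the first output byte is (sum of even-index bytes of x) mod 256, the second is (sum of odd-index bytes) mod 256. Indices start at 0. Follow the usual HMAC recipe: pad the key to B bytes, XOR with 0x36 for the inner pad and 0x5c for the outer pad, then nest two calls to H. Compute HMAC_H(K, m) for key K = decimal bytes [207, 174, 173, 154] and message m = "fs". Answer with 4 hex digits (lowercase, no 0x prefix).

1001

Key decimal bytes [207, 174, 173, 154] = cf ae ad 9a is 4 bytes ≤ B = 6; zero-pad to 6 bytes: K' = cf ae ad 9a 00 00.
K' ⊕ ipad = f9 98 9b ac 36 36.  K' ⊕ opad = 93 f2 f1 c6 5c 5c.
Inner input = (K'⊕ipad) ∥ m = f9 98 9b ac 36 36 ∥ 66 73.
Inner hash: even-index sum = 560 mod 256 = 48; odd-index sum = 493 mod 256 = 237 → 30 ed.
Outer input = (K'⊕opad) ∥ inner = 93 f2 f1 c6 5c 5c ∥ 30 ed.
Outer hash (tag): even-index sum = 528 mod 256 = 16; odd-index sum = 769 mod 256 = 1 → 10 01.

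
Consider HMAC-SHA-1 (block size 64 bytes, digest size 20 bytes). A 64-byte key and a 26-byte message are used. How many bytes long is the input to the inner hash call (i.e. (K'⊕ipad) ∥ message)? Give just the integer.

90

Key is 64 ≤ 64 bytes, zero-padded: |K'| = 64.
Inner input = (K'⊕ipad) ∥ m → 64 + 26 = 90 bytes.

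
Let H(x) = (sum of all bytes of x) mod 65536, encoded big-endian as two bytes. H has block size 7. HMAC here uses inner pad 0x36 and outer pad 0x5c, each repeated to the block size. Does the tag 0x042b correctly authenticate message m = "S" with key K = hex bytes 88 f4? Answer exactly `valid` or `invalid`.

valid

Key hex bytes 88 f4 is 2 bytes ≤ B = 7; zero-pad to 7 bytes: K' = 88 f4 00 00 00 00 00.
K' ⊕ ipad = be c2 36 36 36 36 36; K' ⊕ opad = d4 a8 5c 5c 5c 5c 5c.
Inner hash: sum = 190+194+54+54+54+54+54+83 = 737 → 02 e1.
Outer hash (recomputed tag): sum = 212+168+92+92+92+92+92+2+225 = 1067 → 04 2b.
Recomputed tag = 042b; claimed = 042b → match.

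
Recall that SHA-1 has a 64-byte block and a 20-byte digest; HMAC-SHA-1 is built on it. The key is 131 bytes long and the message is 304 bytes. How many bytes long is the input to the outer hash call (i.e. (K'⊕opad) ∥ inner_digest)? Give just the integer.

Key is 131 > 64 bytes, so it is hashed to 20 bytes then zero-padded to 64: |K'| = 64.
Outer input = (K'⊕opad) ∥ H(inner) → 64 + 20 = 84 bytes.

84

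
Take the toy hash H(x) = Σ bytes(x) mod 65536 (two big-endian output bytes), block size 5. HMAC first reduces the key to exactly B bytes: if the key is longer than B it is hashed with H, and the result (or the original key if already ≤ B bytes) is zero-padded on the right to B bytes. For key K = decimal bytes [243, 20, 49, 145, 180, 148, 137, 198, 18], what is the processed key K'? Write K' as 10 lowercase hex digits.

|K| = 9 > B = 5, so first hash the key.
H(K): sum = 243+20+49+145+180+148+137+198+18 = 1138 → 04 72.
Zero-pad H(K) = 04 72 to 5 bytes: K' = 04 72 00 00 00.

0472000000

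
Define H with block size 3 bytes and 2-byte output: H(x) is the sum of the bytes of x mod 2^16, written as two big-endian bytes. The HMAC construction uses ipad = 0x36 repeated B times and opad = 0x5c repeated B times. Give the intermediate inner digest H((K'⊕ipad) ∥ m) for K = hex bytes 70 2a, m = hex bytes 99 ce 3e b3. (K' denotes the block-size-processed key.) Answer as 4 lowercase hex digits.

Key hex bytes 70 2a is 2 bytes ≤ B = 3; zero-pad to 3 bytes: K' = 70 2a 00.
K' ⊕ ipad = 46 1c 36.
Inner input = 46 1c 36 ∥ 99 ce 3e b3.
Inner hash: sum = 70+28+54+153+206+62+179 = 752 → 02 f0.

02f0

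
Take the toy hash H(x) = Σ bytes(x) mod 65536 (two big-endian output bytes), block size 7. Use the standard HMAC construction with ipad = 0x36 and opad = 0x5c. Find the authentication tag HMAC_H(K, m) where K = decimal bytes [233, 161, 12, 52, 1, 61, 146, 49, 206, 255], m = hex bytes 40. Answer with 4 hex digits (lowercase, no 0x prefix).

0318

Key decimal bytes [233, 161, 12, 52, 1, 61, 146, 49, 206, 255] = e9 a1 0c 34 01 3d 92 31 ce ff is 10 bytes > B = 7, so hash it first: H(key) = 04 98, then zero-pad to 7 bytes: K' = 04 98 00 00 00 00 00.
K' ⊕ ipad = 32 ae 36 36 36 36 36.  K' ⊕ opad = 58 c4 5c 5c 5c 5c 5c.
Inner input = (K'⊕ipad) ∥ m = 32 ae 36 36 36 36 36 ∥ 40.
Inner hash: sum = 50+174+54+54+54+54+54+64 = 558 → 02 2e.
Outer input = (K'⊕opad) ∥ inner = 58 c4 5c 5c 5c 5c 5c ∥ 02 2e.
Outer hash (tag): sum = 88+196+92+92+92+92+92+2+46 = 792 → 03 18.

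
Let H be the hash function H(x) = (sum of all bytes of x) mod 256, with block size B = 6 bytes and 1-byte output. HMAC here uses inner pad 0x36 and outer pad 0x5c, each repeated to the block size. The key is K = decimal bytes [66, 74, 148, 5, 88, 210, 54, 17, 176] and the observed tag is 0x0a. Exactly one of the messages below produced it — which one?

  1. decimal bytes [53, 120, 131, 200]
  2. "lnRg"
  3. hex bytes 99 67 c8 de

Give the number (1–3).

Key decimal bytes [66, 74, 148, 5, 88, 210, 54, 17, 176] = 42 4a 94 05 58 d2 36 11 b0 is 9 bytes > B = 6, so hash it first: H(key) = 46, then zero-pad to 6 bytes: K' = 46 00 00 00 00 00.
K' ⊕ ipad = 70 36 36 36 36 36; K' ⊕ opad = 1a 5c 5c 5c 5c 5c.
m1: inner = H(70 36 36 36 36 36 35 78 83 c8) = 76; tag = H(1a 5c 5c 5c 5c 5c 76) = 5c
m2: inner = H(70 36 36 36 36 36 6c 6e 52 67) = 11; tag = H(1a 5c 5c 5c 5c 5c 11) = f7
m3: inner = H(70 36 36 36 36 36 99 67 c8 de) = 24; tag = H(1a 5c 5c 5c 5c 5c 24) = 0a ← matches

3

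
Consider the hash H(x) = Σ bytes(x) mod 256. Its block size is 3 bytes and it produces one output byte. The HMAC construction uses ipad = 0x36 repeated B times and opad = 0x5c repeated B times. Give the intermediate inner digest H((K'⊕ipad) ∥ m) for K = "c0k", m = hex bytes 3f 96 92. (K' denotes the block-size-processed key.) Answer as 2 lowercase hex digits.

Key "c0k" = 63 30 6b is exactly B = 3 bytes: K' = 63 30 6b.
K' ⊕ ipad = 55 06 5d.
Inner input = 55 06 5d ∥ 3f 96 92.
Inner hash: sum = 85+6+93+63+150+146 = 543; mod 256 = 31 → 1f.

1f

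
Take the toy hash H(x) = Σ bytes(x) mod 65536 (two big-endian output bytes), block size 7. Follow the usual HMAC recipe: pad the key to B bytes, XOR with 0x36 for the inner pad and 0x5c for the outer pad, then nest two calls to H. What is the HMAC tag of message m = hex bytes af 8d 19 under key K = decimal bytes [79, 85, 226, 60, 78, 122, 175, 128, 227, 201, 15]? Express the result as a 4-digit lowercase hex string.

0327

Key decimal bytes [79, 85, 226, 60, 78, 122, 175, 128, 227, 201, 15] = 4f 55 e2 3c 4e 7a af 80 e3 c9 0f is 11 bytes > B = 7, so hash it first: H(key) = 05 74, then zero-pad to 7 bytes: K' = 05 74 00 00 00 00 00.
K' ⊕ ipad = 33 42 36 36 36 36 36.  K' ⊕ opad = 59 28 5c 5c 5c 5c 5c.
Inner input = (K'⊕ipad) ∥ m = 33 42 36 36 36 36 36 ∥ af 8d 19.
Inner hash: sum = 51+66+54+54+54+54+54+175+141+25 = 728 → 02 d8.
Outer input = (K'⊕opad) ∥ inner = 59 28 5c 5c 5c 5c 5c ∥ 02 d8.
Outer hash (tag): sum = 89+40+92+92+92+92+92+2+216 = 807 → 03 27.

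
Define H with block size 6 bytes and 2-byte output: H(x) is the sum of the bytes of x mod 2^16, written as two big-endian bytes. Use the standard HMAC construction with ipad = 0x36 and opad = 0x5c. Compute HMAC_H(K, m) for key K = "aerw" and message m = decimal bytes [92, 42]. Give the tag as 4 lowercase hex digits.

01aa

Key "aerw" = 61 65 72 77 is 4 bytes ≤ B = 6; zero-pad to 6 bytes: K' = 61 65 72 77 00 00.
K' ⊕ ipad = 57 53 44 41 36 36.  K' ⊕ opad = 3d 39 2e 2b 5c 5c.
Inner input = (K'⊕ipad) ∥ m = 57 53 44 41 36 36 ∥ 5c 2a.
Inner hash: sum = 87+83+68+65+54+54+92+42 = 545 → 02 21.
Outer input = (K'⊕opad) ∥ inner = 3d 39 2e 2b 5c 5c ∥ 02 21.
Outer hash (tag): sum = 61+57+46+43+92+92+2+33 = 426 → 01 aa.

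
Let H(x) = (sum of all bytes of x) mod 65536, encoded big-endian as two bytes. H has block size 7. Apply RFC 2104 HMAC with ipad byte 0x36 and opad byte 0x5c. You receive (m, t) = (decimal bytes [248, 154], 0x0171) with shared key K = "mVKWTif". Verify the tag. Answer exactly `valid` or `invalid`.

Key "mVKWTif" = 6d 56 4b 57 54 69 66 is exactly B = 7 bytes: K' = 6d 56 4b 57 54 69 66.
K' ⊕ ipad = 5b 60 7d 61 62 5f 50; K' ⊕ opad = 31 0a 17 0b 08 35 3a.
Inner hash: sum = 91+96+125+97+98+95+80+248+154 = 1084 → 04 3c.
Outer hash (recomputed tag): sum = 49+10+23+11+8+53+58+4+60 = 276 → 01 14.
Recomputed tag = 0114; claimed = 0171 → mismatch.

invalid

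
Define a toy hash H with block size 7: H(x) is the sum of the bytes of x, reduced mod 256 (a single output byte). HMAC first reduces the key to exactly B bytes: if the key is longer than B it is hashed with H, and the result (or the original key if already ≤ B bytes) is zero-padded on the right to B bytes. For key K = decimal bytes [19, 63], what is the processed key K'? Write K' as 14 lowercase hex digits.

133f0000000000

Key decimal bytes [19, 63] = 13 3f is 2 bytes ≤ B = 7; zero-pad to 7 bytes: K' = 13 3f 00 00 00 00 00.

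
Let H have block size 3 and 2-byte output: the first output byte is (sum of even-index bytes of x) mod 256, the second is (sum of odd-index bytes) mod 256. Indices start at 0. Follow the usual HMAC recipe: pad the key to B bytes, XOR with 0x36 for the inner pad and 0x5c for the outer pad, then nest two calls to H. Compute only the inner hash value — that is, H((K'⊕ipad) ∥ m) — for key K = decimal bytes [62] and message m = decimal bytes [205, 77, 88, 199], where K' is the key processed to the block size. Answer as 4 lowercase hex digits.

Key decimal bytes [62] = 3e is 1 byte ≤ B = 3; zero-pad to 3 bytes: K' = 3e 00 00.
K' ⊕ ipad = 08 36 36.
Inner input = 08 36 36 ∥ cd 4d 58 c7.
Inner hash: even-index sum = 338 mod 256 = 82; odd-index sum = 347 mod 256 = 91 → 52 5b.

525b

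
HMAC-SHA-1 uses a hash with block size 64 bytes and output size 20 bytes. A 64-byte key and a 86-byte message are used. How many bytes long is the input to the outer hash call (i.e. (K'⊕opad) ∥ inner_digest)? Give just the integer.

84

Key is 64 ≤ 64 bytes, zero-padded: |K'| = 64.
Outer input = (K'⊕opad) ∥ H(inner) → 64 + 20 = 84 bytes.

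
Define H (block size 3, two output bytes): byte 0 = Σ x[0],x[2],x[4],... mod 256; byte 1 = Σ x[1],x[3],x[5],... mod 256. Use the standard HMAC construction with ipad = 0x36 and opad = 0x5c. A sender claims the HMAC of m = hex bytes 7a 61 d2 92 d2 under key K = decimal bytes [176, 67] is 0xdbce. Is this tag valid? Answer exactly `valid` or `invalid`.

Key decimal bytes [176, 67] = b0 43 is 2 bytes ≤ B = 3; zero-pad to 3 bytes: K' = b0 43 00.
K' ⊕ ipad = 86 75 36; K' ⊕ opad = ec 1f 5c.
Inner hash: even-index sum = 431 mod 256 = 175; odd-index sum = 659 mod 256 = 147 → af 93.
Outer hash (recomputed tag): even-index sum = 475 mod 256 = 219; odd-index sum = 206 mod 256 = 206 → db ce.
Recomputed tag = dbce; claimed = dbce → match.

valid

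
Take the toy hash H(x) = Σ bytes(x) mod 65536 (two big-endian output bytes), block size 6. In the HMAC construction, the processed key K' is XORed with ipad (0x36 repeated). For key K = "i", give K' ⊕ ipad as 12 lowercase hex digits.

Key "i" = 69 is 1 byte ≤ B = 6; zero-pad to 6 bytes: K' = 69 00 00 00 00 00.
XOR each byte with 0x36: 69⊕36=5f, 00⊕36=36, 00⊕36=36, 00⊕36=36, 00⊕36=36, 00⊕36=36.

5f3636363636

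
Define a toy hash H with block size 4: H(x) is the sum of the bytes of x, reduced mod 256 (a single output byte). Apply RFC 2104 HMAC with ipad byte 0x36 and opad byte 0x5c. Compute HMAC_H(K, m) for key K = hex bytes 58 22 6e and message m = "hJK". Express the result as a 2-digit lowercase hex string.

Key hex bytes 58 22 6e is 3 bytes ≤ B = 4; zero-pad to 4 bytes: K' = 58 22 6e 00.
K' ⊕ ipad = 6e 14 58 36.  K' ⊕ opad = 04 7e 32 5c.
Inner input = (K'⊕ipad) ∥ m = 6e 14 58 36 ∥ 68 4a 4b.
Inner hash: sum = 110+20+88+54+104+74+75 = 525; mod 256 = 13 → 0d.
Outer input = (K'⊕opad) ∥ inner = 04 7e 32 5c ∥ 0d.
Outer hash (tag): sum = 4+126+50+92+13 = 285; mod 256 = 29 → 1d.

1d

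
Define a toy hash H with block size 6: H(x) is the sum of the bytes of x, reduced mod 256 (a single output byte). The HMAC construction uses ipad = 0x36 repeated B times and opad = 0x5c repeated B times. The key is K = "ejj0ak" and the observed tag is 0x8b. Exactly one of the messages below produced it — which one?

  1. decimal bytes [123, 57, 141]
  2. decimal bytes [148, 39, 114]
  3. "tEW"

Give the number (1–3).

1

Key "ejj0ak" = 65 6a 6a 30 61 6b is exactly B = 6 bytes: K' = 65 6a 6a 30 61 6b.
K' ⊕ ipad = 53 5c 5c 06 57 5d; K' ⊕ opad = 39 36 36 6c 3d 37.
m1: inner = H(53 5c 5c 06 57 5d 7b 39 8d) = 06; tag = H(39 36 36 6c 3d 37 06) = 8b ← matches
m2: inner = H(53 5c 5c 06 57 5d 94 27 72) = f2; tag = H(39 36 36 6c 3d 37 f2) = 77
m3: inner = H(53 5c 5c 06 57 5d 74 45 57) = d5; tag = H(39 36 36 6c 3d 37 d5) = 5a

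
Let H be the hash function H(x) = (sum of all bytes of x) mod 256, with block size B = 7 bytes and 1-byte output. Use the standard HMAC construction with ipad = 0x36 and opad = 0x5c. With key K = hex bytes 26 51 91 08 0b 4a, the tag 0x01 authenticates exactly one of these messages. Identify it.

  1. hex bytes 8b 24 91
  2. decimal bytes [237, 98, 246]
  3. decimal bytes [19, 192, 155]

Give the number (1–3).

Key hex bytes 26 51 91 08 0b 4a is 6 bytes ≤ B = 7; zero-pad to 7 bytes: K' = 26 51 91 08 0b 4a 00.
K' ⊕ ipad = 10 67 a7 3e 3d 7c 36; K' ⊕ opad = 7a 0d cd 54 57 16 5c.
m1: inner = H(10 67 a7 3e 3d 7c 36 8b 24 91) = 8b; tag = H(7a 0d cd 54 57 16 5c 8b) = fc
m2: inner = H(10 67 a7 3e 3d 7c 36 ed 62 f6) = 90; tag = H(7a 0d cd 54 57 16 5c 90) = 01 ← matches
m3: inner = H(10 67 a7 3e 3d 7c 36 13 c0 9b) = b9; tag = H(7a 0d cd 54 57 16 5c b9) = 2a

2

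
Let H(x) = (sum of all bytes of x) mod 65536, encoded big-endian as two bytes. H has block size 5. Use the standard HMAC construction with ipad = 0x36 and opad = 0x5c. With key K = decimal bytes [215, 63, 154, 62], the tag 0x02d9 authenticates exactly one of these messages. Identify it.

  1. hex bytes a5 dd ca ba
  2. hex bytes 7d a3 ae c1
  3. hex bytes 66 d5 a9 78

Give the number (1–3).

2

Key decimal bytes [215, 63, 154, 62] = d7 3f 9a 3e is 4 bytes ≤ B = 5; zero-pad to 5 bytes: K' = d7 3f 9a 3e 00.
K' ⊕ ipad = e1 09 ac 08 36; K' ⊕ opad = 8b 63 c6 62 5c.
m1: inner = H(e1 09 ac 08 36 a5 dd ca ba) = 04 da; tag = H(8b 63 c6 62 5c 04 da) = 0350
m2: inner = H(e1 09 ac 08 36 7d a3 ae c1) = 04 63; tag = H(8b 63 c6 62 5c 04 63) = 02d9 ← matches
m3: inner = H(e1 09 ac 08 36 66 d5 a9 78) = 04 30; tag = H(8b 63 c6 62 5c 04 30) = 02a6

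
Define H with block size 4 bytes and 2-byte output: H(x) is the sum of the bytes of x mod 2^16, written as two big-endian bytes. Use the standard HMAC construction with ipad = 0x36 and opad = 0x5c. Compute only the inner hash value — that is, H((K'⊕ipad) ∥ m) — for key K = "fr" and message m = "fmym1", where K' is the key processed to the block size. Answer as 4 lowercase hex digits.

Key "fr" = 66 72 is 2 bytes ≤ B = 4; zero-pad to 4 bytes: K' = 66 72 00 00.
K' ⊕ ipad = 50 44 36 36.
Inner input = 50 44 36 36 ∥ 66 6d 79 6d 31.
Inner hash: sum = 80+68+54+54+102+109+121+109+49 = 746 → 02 ea.

02ea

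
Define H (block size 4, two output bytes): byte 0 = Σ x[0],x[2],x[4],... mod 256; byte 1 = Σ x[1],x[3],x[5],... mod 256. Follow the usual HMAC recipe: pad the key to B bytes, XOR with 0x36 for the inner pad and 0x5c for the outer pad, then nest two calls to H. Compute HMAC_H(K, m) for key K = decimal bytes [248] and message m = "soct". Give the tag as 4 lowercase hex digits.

Key decimal bytes [248] = f8 is 1 byte ≤ B = 4; zero-pad to 4 bytes: K' = f8 00 00 00.
K' ⊕ ipad = ce 36 36 36.  K' ⊕ opad = a4 5c 5c 5c.
Inner input = (K'⊕ipad) ∥ m = ce 36 36 36 ∥ 73 6f 63 74.
Inner hash: even-index sum = 474 mod 256 = 218; odd-index sum = 335 mod 256 = 79 → da 4f.
Outer input = (K'⊕opad) ∥ inner = a4 5c 5c 5c ∥ da 4f.
Outer hash (tag): even-index sum = 474 mod 256 = 218; odd-index sum = 263 mod 256 = 7 → da 07.

da07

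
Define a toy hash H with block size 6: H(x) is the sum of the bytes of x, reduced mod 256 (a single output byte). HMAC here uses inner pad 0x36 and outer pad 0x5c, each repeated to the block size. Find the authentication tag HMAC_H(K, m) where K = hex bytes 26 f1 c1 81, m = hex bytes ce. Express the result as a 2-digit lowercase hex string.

18

Key hex bytes 26 f1 c1 81 is 4 bytes ≤ B = 6; zero-pad to 6 bytes: K' = 26 f1 c1 81 00 00.
K' ⊕ ipad = 10 c7 f7 b7 36 36.  K' ⊕ opad = 7a ad 9d dd 5c 5c.
Inner input = (K'⊕ipad) ∥ m = 10 c7 f7 b7 36 36 ∥ ce.
Inner hash: sum = 16+199+247+183+54+54+206 = 959; mod 256 = 191 → bf.
Outer input = (K'⊕opad) ∥ inner = 7a ad 9d dd 5c 5c ∥ bf.
Outer hash (tag): sum = 122+173+157+221+92+92+191 = 1048; mod 256 = 24 → 18.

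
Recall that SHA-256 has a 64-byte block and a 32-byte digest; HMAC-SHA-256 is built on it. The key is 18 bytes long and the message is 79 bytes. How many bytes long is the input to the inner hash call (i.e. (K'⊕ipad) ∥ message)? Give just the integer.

Key is 18 ≤ 64 bytes, zero-padded: |K'| = 64.
Inner input = (K'⊕ipad) ∥ m → 64 + 79 = 143 bytes.

143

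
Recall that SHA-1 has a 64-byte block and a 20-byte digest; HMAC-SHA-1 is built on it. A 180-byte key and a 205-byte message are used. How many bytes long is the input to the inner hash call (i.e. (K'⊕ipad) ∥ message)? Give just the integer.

269

Key is 180 > 64 bytes, so it is hashed to 20 bytes then zero-padded to 64: |K'| = 64.
Inner input = (K'⊕ipad) ∥ m → 64 + 205 = 269 bytes.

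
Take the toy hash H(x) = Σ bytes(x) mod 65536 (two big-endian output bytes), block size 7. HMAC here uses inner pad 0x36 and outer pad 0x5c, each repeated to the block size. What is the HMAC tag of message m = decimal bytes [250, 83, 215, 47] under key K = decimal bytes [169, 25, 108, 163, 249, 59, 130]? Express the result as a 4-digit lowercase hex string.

04f8

Key decimal bytes [169, 25, 108, 163, 249, 59, 130] = a9 19 6c a3 f9 3b 82 is exactly B = 7 bytes: K' = a9 19 6c a3 f9 3b 82.
K' ⊕ ipad = 9f 2f 5a 95 cf 0d b4.  K' ⊕ opad = f5 45 30 ff a5 67 de.
Inner input = (K'⊕ipad) ∥ m = 9f 2f 5a 95 cf 0d b4 ∥ fa 53 d7 2f.
Inner hash: sum = 159+47+90+149+207+13+180+250+83+215+47 = 1440 → 05 a0.
Outer input = (K'⊕opad) ∥ inner = f5 45 30 ff a5 67 de ∥ 05 a0.
Outer hash (tag): sum = 245+69+48+255+165+103+222+5+160 = 1272 → 04 f8.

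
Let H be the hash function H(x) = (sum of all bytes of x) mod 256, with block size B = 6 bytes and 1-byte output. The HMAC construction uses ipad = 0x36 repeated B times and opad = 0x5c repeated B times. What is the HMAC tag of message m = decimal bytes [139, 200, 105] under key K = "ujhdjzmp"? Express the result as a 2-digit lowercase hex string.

20

Key "ujhdjzmp" = 75 6a 68 64 6a 7a 6d 70 is 8 bytes > B = 6, so hash it first: H(key) = 6c, then zero-pad to 6 bytes: K' = 6c 00 00 00 00 00.
K' ⊕ ipad = 5a 36 36 36 36 36.  K' ⊕ opad = 30 5c 5c 5c 5c 5c.
Inner input = (K'⊕ipad) ∥ m = 5a 36 36 36 36 36 ∥ 8b c8 69.
Inner hash: sum = 90+54+54+54+54+54+139+200+105 = 804; mod 256 = 36 → 24.
Outer input = (K'⊕opad) ∥ inner = 30 5c 5c 5c 5c 5c ∥ 24.
Outer hash (tag): sum = 48+92+92+92+92+92+36 = 544; mod 256 = 32 → 20.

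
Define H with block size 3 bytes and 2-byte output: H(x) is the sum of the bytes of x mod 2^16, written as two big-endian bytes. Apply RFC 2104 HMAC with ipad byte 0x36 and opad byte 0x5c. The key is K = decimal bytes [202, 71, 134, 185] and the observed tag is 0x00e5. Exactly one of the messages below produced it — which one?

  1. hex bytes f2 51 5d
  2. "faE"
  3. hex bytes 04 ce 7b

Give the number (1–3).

Key decimal bytes [202, 71, 134, 185] = ca 47 86 b9 is 4 bytes > B = 3, so hash it first: H(key) = 02 50, then zero-pad to 3 bytes: K' = 02 50 00.
K' ⊕ ipad = 34 66 36; K' ⊕ opad = 5e 0c 5c.
m1: inner = H(34 66 36 f2 51 5d) = 02 70; tag = H(5e 0c 5c 02 70) = 0138
m2: inner = H(34 66 36 66 61 45) = 01 dc; tag = H(5e 0c 5c 01 dc) = 01a3
m3: inner = H(34 66 36 04 ce 7b) = 02 1d; tag = H(5e 0c 5c 02 1d) = 00e5 ← matches

3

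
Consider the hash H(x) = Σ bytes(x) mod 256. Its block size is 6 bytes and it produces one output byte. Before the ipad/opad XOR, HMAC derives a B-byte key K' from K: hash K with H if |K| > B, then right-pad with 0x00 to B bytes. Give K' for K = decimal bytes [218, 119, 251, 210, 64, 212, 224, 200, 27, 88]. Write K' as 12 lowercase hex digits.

4d0000000000

|K| = 10 > B = 6, so first hash the key.
H(K): sum = 218+119+251+210+64+212+224+200+27+88 = 1613; mod 256 = 77 → 4d.
Zero-pad H(K) = 4d to 6 bytes: K' = 4d 00 00 00 00 00.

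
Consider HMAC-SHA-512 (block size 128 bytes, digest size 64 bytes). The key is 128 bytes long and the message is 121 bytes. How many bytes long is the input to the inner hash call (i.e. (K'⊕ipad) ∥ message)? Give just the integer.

249

Key is 128 ≤ 128 bytes, zero-padded: |K'| = 128.
Inner input = (K'⊕ipad) ∥ m → 128 + 121 = 249 bytes.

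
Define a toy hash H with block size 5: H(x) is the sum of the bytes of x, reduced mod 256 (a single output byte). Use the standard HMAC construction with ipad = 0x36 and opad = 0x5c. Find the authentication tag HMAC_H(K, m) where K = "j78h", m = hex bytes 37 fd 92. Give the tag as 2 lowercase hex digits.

5a

Key "j78h" = 6a 37 38 68 is 4 bytes ≤ B = 5; zero-pad to 5 bytes: K' = 6a 37 38 68 00.
K' ⊕ ipad = 5c 01 0e 5e 36.  K' ⊕ opad = 36 6b 64 34 5c.
Inner input = (K'⊕ipad) ∥ m = 5c 01 0e 5e 36 ∥ 37 fd 92.
Inner hash: sum = 92+1+14+94+54+55+253+146 = 709; mod 256 = 197 → c5.
Outer input = (K'⊕opad) ∥ inner = 36 6b 64 34 5c ∥ c5.
Outer hash (tag): sum = 54+107+100+52+92+197 = 602; mod 256 = 90 → 5a.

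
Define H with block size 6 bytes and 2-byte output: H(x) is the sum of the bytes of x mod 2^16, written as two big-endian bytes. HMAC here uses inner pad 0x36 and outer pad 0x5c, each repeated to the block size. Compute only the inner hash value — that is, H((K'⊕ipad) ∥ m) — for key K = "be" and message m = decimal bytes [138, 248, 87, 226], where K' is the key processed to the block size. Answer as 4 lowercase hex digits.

043a

Key "be" = 62 65 is 2 bytes ≤ B = 6; zero-pad to 6 bytes: K' = 62 65 00 00 00 00.
K' ⊕ ipad = 54 53 36 36 36 36.
Inner input = 54 53 36 36 36 36 ∥ 8a f8 57 e2.
Inner hash: sum = 84+83+54+54+54+54+138+248+87+226 = 1082 → 04 3a.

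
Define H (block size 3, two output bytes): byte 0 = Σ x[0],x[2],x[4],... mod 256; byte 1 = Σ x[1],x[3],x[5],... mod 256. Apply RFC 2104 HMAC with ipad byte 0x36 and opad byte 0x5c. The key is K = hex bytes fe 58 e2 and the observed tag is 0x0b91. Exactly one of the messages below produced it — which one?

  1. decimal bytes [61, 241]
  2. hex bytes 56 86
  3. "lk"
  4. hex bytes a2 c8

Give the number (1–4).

1

Key hex bytes fe 58 e2 is exactly B = 3 bytes: K' = fe 58 e2.
K' ⊕ ipad = c8 6e d4; K' ⊕ opad = a2 04 be.
m1: inner = H(c8 6e d4 3d f1) = 8d ab; tag = H(a2 04 be 8d ab) = 0b91 ← matches
m2: inner = H(c8 6e d4 56 86) = 22 c4; tag = H(a2 04 be 22 c4) = 2426
m3: inner = H(c8 6e d4 6c 6b) = 07 da; tag = H(a2 04 be 07 da) = 3a0b
m4: inner = H(c8 6e d4 a2 c8) = 64 10; tag = H(a2 04 be 64 10) = 7068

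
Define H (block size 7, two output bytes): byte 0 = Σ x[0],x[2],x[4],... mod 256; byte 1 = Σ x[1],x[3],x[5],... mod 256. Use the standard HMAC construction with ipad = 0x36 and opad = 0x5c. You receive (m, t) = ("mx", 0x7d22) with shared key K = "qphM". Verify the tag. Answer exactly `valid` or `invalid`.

Key "qphM" = 71 70 68 4d is 4 bytes ≤ B = 7; zero-pad to 7 bytes: K' = 71 70 68 4d 00 00 00.
K' ⊕ ipad = 47 46 5e 7b 36 36 36; K' ⊕ opad = 2d 2c 34 11 5c 5c 5c.
Inner hash: even-index sum = 393 mod 256 = 137; odd-index sum = 356 mod 256 = 100 → 89 64.
Outer hash (recomputed tag): even-index sum = 381 mod 256 = 125; odd-index sum = 290 mod 256 = 34 → 7d 22.
Recomputed tag = 7d22; claimed = 7d22 → match.

valid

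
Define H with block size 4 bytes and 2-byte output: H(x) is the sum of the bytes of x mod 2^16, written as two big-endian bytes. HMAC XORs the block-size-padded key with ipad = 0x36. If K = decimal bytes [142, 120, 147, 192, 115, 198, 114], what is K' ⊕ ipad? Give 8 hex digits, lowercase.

Key decimal bytes [142, 120, 147, 192, 115, 198, 114] = 8e 78 93 c0 73 c6 72 is 7 bytes > B = 4, so hash it first: H(key) = 04 04, then zero-pad to 4 bytes: K' = 04 04 00 00.
XOR each byte with 0x36: 04⊕36=32, 04⊕36=32, 00⊕36=36, 00⊕36=36.

32323636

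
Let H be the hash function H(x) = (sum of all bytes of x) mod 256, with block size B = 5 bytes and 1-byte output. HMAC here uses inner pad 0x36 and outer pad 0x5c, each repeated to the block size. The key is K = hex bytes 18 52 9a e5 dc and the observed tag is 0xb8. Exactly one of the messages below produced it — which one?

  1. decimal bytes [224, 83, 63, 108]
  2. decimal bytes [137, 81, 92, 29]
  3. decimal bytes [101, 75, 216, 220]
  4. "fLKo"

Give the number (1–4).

Key hex bytes 18 52 9a e5 dc is exactly B = 5 bytes: K' = 18 52 9a e5 dc.
K' ⊕ ipad = 2e 64 ac d3 ea; K' ⊕ opad = 44 0e c6 b9 80.
m1: inner = H(2e 64 ac d3 ea e0 53 3f 6c) = d9; tag = H(44 0e c6 b9 80 d9) = 2a
m2: inner = H(2e 64 ac d3 ea 89 51 5c 1d) = 4e; tag = H(44 0e c6 b9 80 4e) = 9f
m3: inner = H(2e 64 ac d3 ea 65 4b d8 dc) = 5f; tag = H(44 0e c6 b9 80 5f) = b0
m4: inner = H(2e 64 ac d3 ea 66 4c 4b 6f) = 67; tag = H(44 0e c6 b9 80 67) = b8 ← matches

4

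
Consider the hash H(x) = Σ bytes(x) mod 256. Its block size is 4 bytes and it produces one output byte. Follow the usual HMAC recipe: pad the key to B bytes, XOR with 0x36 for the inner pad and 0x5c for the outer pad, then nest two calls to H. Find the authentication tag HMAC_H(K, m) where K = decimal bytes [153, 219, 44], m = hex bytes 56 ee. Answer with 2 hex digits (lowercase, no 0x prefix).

Key decimal bytes [153, 219, 44] = 99 db 2c is 3 bytes ≤ B = 4; zero-pad to 4 bytes: K' = 99 db 2c 00.
K' ⊕ ipad = af ed 1a 36.  K' ⊕ opad = c5 87 70 5c.
Inner input = (K'⊕ipad) ∥ m = af ed 1a 36 ∥ 56 ee.
Inner hash: sum = 175+237+26+54+86+238 = 816; mod 256 = 48 → 30.
Outer input = (K'⊕opad) ∥ inner = c5 87 70 5c ∥ 30.
Outer hash (tag): sum = 197+135+112+92+48 = 584; mod 256 = 72 → 48.

48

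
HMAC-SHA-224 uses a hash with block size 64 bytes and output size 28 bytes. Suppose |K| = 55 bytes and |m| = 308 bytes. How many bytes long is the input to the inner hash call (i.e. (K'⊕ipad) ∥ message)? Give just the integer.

372

Key is 55 ≤ 64 bytes, zero-padded: |K'| = 64.
Inner input = (K'⊕ipad) ∥ m → 64 + 308 = 372 bytes.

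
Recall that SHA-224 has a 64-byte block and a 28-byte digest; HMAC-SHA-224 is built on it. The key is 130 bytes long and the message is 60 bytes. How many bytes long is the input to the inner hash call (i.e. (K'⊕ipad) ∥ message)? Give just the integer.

124

Key is 130 > 64 bytes, so it is hashed to 28 bytes then zero-padded to 64: |K'| = 64.
Inner input = (K'⊕ipad) ∥ m → 64 + 60 = 124 bytes.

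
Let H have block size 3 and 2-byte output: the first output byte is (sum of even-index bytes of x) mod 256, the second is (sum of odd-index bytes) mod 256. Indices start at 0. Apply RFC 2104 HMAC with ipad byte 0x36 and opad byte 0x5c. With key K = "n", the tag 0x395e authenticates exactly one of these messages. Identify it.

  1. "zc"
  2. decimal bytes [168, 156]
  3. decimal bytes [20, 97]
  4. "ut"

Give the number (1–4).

4

Key "n" = 6e is 1 byte ≤ B = 3; zero-pad to 3 bytes: K' = 6e 00 00.
K' ⊕ ipad = 58 36 36; K' ⊕ opad = 32 5c 5c.
m1: inner = H(58 36 36 7a 63) = f1 b0; tag = H(32 5c 5c f1 b0) = 3e4d
m2: inner = H(58 36 36 a8 9c) = 2a de; tag = H(32 5c 5c 2a de) = 6c86
m3: inner = H(58 36 36 14 61) = ef 4a; tag = H(32 5c 5c ef 4a) = d84b
m4: inner = H(58 36 36 75 74) = 02 ab; tag = H(32 5c 5c 02 ab) = 395e ← matches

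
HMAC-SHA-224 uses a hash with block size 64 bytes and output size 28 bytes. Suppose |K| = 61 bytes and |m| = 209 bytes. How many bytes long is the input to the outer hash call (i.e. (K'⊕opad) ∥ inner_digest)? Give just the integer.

Key is 61 ≤ 64 bytes, zero-padded: |K'| = 64.
Outer input = (K'⊕opad) ∥ H(inner) → 64 + 28 = 92 bytes.

92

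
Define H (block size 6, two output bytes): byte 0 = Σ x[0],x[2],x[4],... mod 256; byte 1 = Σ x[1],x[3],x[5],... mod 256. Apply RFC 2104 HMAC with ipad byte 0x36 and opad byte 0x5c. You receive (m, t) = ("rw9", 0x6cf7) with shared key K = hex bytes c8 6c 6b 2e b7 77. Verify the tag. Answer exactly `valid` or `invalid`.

Key hex bytes c8 6c 6b 2e b7 77 is exactly B = 6 bytes: K' = c8 6c 6b 2e b7 77.
K' ⊕ ipad = fe 5a 5d 18 81 41; K' ⊕ opad = 94 30 37 72 eb 2b.
Inner hash: even-index sum = 647 mod 256 = 135; odd-index sum = 298 mod 256 = 42 → 87 2a.
Outer hash (recomputed tag): even-index sum = 573 mod 256 = 61; odd-index sum = 247 mod 256 = 247 → 3d f7.
Recomputed tag = 3df7; claimed = 6cf7 → mismatch.

invalid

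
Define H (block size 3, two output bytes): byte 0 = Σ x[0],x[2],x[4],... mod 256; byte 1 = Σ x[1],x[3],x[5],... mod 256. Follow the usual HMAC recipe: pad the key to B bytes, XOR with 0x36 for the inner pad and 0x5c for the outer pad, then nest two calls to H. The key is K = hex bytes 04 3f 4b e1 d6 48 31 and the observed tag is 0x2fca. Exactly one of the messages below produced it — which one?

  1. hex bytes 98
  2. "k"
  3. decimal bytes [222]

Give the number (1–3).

2

Key hex bytes 04 3f 4b e1 d6 48 31 is 7 bytes > B = 3, so hash it first: H(key) = 56 68, then zero-pad to 3 bytes: K' = 56 68 00.
K' ⊕ ipad = 60 5e 36; K' ⊕ opad = 0a 34 5c.
m1: inner = H(60 5e 36 98) = 96 f6; tag = H(0a 34 5c 96 f6) = 5cca
m2: inner = H(60 5e 36 6b) = 96 c9; tag = H(0a 34 5c 96 c9) = 2fca ← matches
m3: inner = H(60 5e 36 de) = 96 3c; tag = H(0a 34 5c 96 3c) = a2ca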